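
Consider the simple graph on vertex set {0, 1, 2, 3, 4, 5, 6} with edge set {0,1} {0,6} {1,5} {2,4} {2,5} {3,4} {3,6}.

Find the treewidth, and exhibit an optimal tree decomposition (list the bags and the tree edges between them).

Every bag has size at most 3, so the width is 3 − 1 = 2 and tw(G) ≤ 2. The edges 5–2–4–3–6–0–1–5 form a cycle, so G is not a tree and its treewidth is at least 2. The upper and lower bounds meet at 2, so that is the treewidth.

Treewidth 2.
Bags: B1 = {2, 4, 5}  B2 = {3, 4, 5}  B3 = {3, 5, 6}  B4 = {0, 5, 6}  B5 = {0, 1, 5}
Tree: B1–B2, B2–B3, B3–B4, B4–B5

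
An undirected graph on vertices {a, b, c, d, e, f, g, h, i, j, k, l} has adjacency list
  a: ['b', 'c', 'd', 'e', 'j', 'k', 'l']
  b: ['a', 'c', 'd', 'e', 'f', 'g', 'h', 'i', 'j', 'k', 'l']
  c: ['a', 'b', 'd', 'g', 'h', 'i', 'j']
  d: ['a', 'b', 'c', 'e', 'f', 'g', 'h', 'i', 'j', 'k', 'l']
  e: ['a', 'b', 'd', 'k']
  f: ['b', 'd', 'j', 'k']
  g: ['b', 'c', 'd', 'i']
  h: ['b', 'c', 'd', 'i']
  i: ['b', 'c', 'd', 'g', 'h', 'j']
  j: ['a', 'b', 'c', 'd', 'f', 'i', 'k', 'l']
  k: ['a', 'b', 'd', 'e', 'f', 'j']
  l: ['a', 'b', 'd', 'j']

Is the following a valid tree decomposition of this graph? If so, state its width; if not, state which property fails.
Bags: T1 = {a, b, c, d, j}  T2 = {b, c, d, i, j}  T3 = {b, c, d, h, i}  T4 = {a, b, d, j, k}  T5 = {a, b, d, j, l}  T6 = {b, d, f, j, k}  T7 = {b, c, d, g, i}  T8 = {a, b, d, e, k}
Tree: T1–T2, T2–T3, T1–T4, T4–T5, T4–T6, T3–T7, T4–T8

Yes; width 4.

Vertex coverage: the bags together contain {a, b, c, d, e, f, g, h, i, j, k, l}, the full vertex set. Edge coverage: each edge of G has both endpoints in at least one bag. Running intersection: for every vertex, the bags containing it form a connected subtree. All three properties hold, so this is a valid tree decomposition of width max|bag| − 1 = 4, and hence tw(G) ≤ 4.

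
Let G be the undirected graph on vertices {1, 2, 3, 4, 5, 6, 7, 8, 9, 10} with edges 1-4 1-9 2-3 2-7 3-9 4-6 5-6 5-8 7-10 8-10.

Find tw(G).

A width-2 tree decomposition is:
Bags: B1 = {4, 5, 6}  B2 = {1, 4, 5}  B3 = {1, 5, 9}  B4 = {3, 5, 9}  B5 = {2, 3, 5}  B6 = {2, 5, 7}  B7 = {5, 7, 10}  B8 = {5, 8, 10}
Tree: B1–B2, B2–B3, B3–B4, B4–B5, B5–B6, B6–B7, B7–B8
Every bag has size at most 3, so the width is 3 − 1 = 2 and tw(G) ≤ 2. Since 5–6–4–1–9–3–2–7–10–8–5 is a cycle in G, G is not acyclic. Forests are exactly the graphs of treewidth ≤ 1, so tw(G) ≥ 2. Hence tw(G) = 2 exactly.

2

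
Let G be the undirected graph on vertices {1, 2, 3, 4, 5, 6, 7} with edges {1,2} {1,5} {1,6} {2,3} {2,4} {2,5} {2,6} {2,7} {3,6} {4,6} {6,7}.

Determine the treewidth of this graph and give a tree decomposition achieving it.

Treewidth 2.
Bags: B1 = {2, 3, 6}  B2 = {2, 4, 6}  B3 = {1, 2, 6}  B4 = {1, 2, 5}  B5 = {2, 6, 7}
Tree: B1–B2, B2–B3, B3–B4, B1–B5

Each bag holds 3 vertices, so the decomposition has width 2, which upper-bounds the treewidth. On the other hand G contains the 3-clique {1, 2, 5}. A clique must lie in a single bag of any decomposition, so no decomposition can have width below 2. The upper and lower bounds meet at 2, so that is the treewidth.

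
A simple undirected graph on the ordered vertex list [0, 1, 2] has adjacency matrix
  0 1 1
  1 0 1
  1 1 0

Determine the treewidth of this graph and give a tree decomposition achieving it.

Treewidth 2.
One optimal decomposition is:
Bags: B1 = {0, 1, 2}
Tree: (single bag)

With just one bag of size 3, the width is 3 − 1 = 2, so tw(G) ≤ 2. On the other hand G contains the 3-clique {0, 1, 2}. A clique must lie in a single bag of any decomposition, so no decomposition can have width below 2. The upper and lower bounds meet at 2, so that is the treewidth.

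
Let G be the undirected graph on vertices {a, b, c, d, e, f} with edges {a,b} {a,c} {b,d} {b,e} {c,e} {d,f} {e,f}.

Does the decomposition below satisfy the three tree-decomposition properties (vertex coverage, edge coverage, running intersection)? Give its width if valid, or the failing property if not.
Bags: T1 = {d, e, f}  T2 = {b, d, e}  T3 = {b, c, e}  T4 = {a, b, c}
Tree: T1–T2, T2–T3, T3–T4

Yes; width 2.

Every vertex of G appears in some bag (union = {a, b, c, d, e, f}); every edge is covered by a bag; and for each vertex v the set of bags containing v is connected in the bag tree. The decomposition is therefore valid. The largest bag has 3 vertices, so the width is 2.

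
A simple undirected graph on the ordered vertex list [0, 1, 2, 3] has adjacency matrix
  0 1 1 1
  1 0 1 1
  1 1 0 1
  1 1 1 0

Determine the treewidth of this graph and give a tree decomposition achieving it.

With just one bag of size 4, the width is 4 − 1 = 3, so tw(G) ≤ 3. Conversely, {0, 1, 2, 3} is a clique of size 4, and the vertices of any clique must share a bag in every tree decomposition; so some bag has ≥ 4 vertices and tw(G) ≥ 3. Therefore the treewidth is 3.

Treewidth 3.
Bags: B1 = {0, 1, 2, 3}
Tree: (single bag)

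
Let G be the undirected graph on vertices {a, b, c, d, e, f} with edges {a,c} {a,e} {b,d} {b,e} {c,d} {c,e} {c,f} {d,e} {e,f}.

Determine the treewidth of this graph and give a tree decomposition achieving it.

Treewidth 2.
Bags: B1 = {c, e, f}  B2 = {a, c, e}  B3 = {c, d, e}  B4 = {b, d, e}
Tree: B1–B2, B1–B3, B3–B4

The largest bag has 3 vertices, giving width 2; this decomposition certifies tw(G) ≤ 2. Conversely, {c, d, e} is a clique of size 3, and the vertices of any clique must share a bag in every tree decomposition; so some bag has ≥ 3 vertices and tw(G) ≥ 2. Combining the bounds, tw(G) = 2.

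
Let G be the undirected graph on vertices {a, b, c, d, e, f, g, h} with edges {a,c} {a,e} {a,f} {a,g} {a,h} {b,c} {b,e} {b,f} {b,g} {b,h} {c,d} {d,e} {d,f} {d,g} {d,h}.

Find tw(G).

A width-3 tree decomposition is:
Bags: B1 = {a, b, d, g}  B2 = {a, b, d, h}  B3 = {a, b, c, d}  B4 = {a, b, d, e}  B5 = {a, b, d, f}
Tree: B1–B2, B2–B3, B3–B4, B4–B5
Each bag holds 4 vertices, so the decomposition has width 3, which upper-bounds the treewidth. For the lower bound: the 4 vertex sets {b,g}, {d,h}, {a}, {c} are disjoint, each induces a connected subgraph, and every pair is joined by at least one edge of G. Contracting each set to a single vertex therefore yields K_{4} as a minor, and since treewidth is minor-monotone, tw(G) ≥ tw(K_{4}) = 3. Combining the bounds, tw(G) = 3.

3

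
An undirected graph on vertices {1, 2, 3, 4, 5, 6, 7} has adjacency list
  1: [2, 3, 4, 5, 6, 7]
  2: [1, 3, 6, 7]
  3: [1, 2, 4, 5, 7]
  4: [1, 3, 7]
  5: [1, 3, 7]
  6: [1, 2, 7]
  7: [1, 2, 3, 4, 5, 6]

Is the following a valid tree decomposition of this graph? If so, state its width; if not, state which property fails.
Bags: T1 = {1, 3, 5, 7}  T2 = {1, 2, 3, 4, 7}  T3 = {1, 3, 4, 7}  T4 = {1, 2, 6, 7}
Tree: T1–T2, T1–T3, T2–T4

A tree decomposition must satisfy three properties: every vertex lies in some bag; for every edge, both endpoints lie together in some bag; and for every vertex, the bags containing it form a connected subtree. Here bags containing vertex 4 are not connected in the tree, so the decomposition is invalid.

No — bags containing vertex 4 are not connected in the tree.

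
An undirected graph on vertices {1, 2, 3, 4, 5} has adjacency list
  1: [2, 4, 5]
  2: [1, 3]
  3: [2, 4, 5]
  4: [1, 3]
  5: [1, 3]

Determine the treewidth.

2

A width-2 tree decomposition is:
Bags: B1 = {1, 3, 5}  B2 = {1, 2, 3}  B3 = {1, 3, 4}
Tree: B1–B2, B2–B3
Each bag holds 3 vertices, so the decomposition has width 2, which upper-bounds the treewidth. Since 1–5–3–2–1 is a cycle in G, G is not acyclic. Forests are exactly the graphs of treewidth ≤ 1, so tw(G) ≥ 2. Combining the bounds, tw(G) = 2.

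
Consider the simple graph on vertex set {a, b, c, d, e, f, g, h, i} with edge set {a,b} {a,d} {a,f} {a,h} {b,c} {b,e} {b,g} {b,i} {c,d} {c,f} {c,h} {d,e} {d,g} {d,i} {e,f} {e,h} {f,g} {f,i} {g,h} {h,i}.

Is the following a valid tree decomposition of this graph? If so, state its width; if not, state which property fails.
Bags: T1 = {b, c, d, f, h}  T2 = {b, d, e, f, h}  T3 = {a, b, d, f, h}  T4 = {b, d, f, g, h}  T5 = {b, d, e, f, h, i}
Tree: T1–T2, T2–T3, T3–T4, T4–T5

No — bags containing vertex e are not connected in the tree.

A tree decomposition must satisfy three properties: every vertex lies in some bag; for every edge, both endpoints lie together in some bag; and for every vertex, the bags containing it form a connected subtree. Here bags containing vertex e are not connected in the tree, so the decomposition is invalid.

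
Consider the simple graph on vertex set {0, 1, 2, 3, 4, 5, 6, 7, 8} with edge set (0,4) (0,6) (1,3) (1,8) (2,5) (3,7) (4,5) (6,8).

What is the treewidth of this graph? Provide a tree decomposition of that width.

Treewidth 1.
One such decomposition:
Bags: B1 = {3, 7}  B2 = {1, 3}  B3 = {1, 8}  B4 = {6, 8}  B5 = {0, 6}  B6 = {0, 4}  B7 = {4, 5}  B8 = {2, 5}
Tree: B1–B2, B2–B3, B3–B4, B4–B5, B5–B6, B6–B7, B7–B8

Every bag has size at most 2, so the width is 2 − 1 = 1 and tw(G) ≤ 1. Since G has at least one edge (e.g. 7–3), it is not an edgeless graph, so tw(G) ≥ 1. Hence tw(G) = 1 exactly.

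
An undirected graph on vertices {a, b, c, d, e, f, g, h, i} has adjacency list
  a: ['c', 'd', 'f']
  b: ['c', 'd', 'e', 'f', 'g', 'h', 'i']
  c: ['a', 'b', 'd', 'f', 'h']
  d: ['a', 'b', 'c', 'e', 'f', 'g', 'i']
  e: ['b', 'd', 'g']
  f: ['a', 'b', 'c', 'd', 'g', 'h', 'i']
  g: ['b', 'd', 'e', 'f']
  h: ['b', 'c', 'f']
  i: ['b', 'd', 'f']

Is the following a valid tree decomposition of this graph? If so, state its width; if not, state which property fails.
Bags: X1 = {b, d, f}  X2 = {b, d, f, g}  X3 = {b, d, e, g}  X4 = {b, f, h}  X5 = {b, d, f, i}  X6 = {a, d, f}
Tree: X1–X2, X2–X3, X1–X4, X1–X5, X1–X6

A tree decomposition must satisfy three properties: every vertex lies in some bag; for every edge, both endpoints lie together in some bag; and for every vertex, the bags containing it form a connected subtree. Here vertex c appears in no bag, so the decomposition is invalid.

No — vertex c appears in no bag.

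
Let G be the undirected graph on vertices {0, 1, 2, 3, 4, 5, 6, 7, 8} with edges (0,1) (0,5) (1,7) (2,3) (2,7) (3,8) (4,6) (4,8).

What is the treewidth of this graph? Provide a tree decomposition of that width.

Treewidth 1.
One such decomposition:
Bags: B1 = {0, 5}  B2 = {0, 1}  B3 = {1, 7}  B4 = {2, 7}  B5 = {2, 3}  B6 = {3, 8}  B7 = {4, 8}  B8 = {4, 6}
Tree: B1–B2, B2–B3, B3–B4, B4–B5, B5–B6, B6–B7, B7–B8

Each bag holds 2 vertices, so the decomposition has width 1, which upper-bounds the treewidth. Since G has at least one edge (e.g. 5–0), it is not an edgeless graph, so tw(G) ≥ 1. The upper and lower bounds meet at 1, so that is the treewidth.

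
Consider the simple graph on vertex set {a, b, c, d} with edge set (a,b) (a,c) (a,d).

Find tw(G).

1

A width-1 tree decomposition is:
Bags: B1 = {a, d}  B2 = {a, c}  B3 = {a, b}
Tree: B1–B2, B1–B3
Every bag has size at most 2, so the width is 2 − 1 = 1 and tw(G) ≤ 1. G has an edge, so its treewidth is at least 1. Combining the bounds, tw(G) = 1.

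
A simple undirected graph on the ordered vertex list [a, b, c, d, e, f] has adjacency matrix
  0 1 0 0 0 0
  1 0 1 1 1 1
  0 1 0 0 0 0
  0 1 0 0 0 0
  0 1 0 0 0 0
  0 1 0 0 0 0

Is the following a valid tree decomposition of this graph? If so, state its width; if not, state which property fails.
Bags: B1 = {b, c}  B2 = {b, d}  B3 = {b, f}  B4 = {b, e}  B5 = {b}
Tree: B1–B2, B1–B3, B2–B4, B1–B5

No — vertex a appears in no bag.

A tree decomposition must satisfy three properties: every vertex lies in some bag; for every edge, both endpoints lie together in some bag; and for every vertex, the bags containing it form a connected subtree. Here vertex a appears in no bag, so the decomposition is invalid.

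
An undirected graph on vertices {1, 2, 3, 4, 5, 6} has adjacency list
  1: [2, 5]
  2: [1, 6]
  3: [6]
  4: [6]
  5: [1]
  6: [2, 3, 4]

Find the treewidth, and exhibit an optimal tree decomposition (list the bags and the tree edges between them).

Treewidth 1.
One optimal decomposition is:
Bags: B1 = {2, 6}  B2 = {4, 6}  B3 = {1, 2}  B4 = {1, 5}  B5 = {3, 6}
Tree: B1–B2, B1–B3, B3–B4, B2–B5

The largest bag has 2 vertices, giving width 1; this decomposition certifies tw(G) ≤ 1. G has an edge, so its treewidth is at least 1. Therefore the treewidth is 1.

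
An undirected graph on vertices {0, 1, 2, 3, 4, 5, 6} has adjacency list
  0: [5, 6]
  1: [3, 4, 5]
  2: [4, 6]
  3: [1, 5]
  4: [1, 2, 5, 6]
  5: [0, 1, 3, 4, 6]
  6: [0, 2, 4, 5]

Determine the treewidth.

A width-2 tree decomposition is:
Bags: B1 = {4, 5, 6}  B2 = {2, 4, 6}  B3 = {1, 4, 5}  B4 = {1, 3, 5}  B5 = {0, 5, 6}
Tree: B1–B2, B1–B3, B3–B4, B1–B5
The largest bag has 3 vertices, giving width 2; this decomposition certifies tw(G) ≤ 2. On the other hand G contains the 3-clique {2, 4, 6}. A clique must lie in a single bag of any decomposition, so no decomposition can have width below 2. Hence tw(G) = 2 exactly.

2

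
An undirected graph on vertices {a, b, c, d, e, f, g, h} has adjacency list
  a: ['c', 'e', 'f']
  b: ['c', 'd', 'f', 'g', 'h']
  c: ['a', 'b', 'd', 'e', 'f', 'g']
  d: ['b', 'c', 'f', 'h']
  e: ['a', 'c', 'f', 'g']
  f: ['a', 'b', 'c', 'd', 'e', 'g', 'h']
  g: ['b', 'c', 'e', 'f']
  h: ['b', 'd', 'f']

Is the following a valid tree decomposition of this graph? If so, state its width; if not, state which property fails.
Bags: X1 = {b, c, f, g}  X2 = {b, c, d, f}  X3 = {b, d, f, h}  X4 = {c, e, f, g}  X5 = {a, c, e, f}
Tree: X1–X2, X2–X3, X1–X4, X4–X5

Yes; width 3.

Checking the three conditions: (i) the bags cover all of {a, b, c, d, e, f, g, h}; (ii) for each edge, some bag contains both endpoints; (iii) the bags containing any fixed vertex form a subtree. All hold, so the decomposition is valid with width 4 − 1 = 3.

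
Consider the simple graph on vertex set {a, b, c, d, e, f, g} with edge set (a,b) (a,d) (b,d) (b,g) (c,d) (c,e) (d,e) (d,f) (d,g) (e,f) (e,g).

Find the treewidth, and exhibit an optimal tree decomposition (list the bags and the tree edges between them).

Treewidth 2.
One optimal decomposition is:
Bags: B1 = {d, e, g}  B2 = {d, e, f}  B3 = {c, d, e}  B4 = {b, d, g}  B5 = {a, b, d}
Tree: B1–B2, B1–B3, B1–B4, B4–B5

The largest bag has 3 vertices, giving width 2; this decomposition certifies tw(G) ≤ 2. On the other hand G contains the 3-clique {d, e, g}. A clique must lie in a single bag of any decomposition, so no decomposition can have width below 2. Combining the bounds, tw(G) = 2.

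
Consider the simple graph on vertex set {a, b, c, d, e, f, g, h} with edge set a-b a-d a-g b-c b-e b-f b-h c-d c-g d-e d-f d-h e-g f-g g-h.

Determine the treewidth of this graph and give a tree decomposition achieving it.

Treewidth 3.
Bags: B1 = {b, d, g, h}  B2 = {b, d, e, g}  B3 = {b, c, d, g}  B4 = {a, b, d, g}  B5 = {b, d, f, g}
Tree: B1–B2, B2–B3, B3–B4, B4–B5

Every bag has size at most 4, so the width is 4 − 1 = 3 and tw(G) ≤ 3. For the lower bound: the 4 vertex sets {b,h}, {e,g}, {d}, {c} are disjoint, each induces a connected subgraph, and every pair is joined by at least one edge of G. Contracting each set to a single vertex therefore yields K_{4} as a minor, and since treewidth is minor-monotone, tw(G) ≥ tw(K_{4}) = 3. Therefore the treewidth is 3.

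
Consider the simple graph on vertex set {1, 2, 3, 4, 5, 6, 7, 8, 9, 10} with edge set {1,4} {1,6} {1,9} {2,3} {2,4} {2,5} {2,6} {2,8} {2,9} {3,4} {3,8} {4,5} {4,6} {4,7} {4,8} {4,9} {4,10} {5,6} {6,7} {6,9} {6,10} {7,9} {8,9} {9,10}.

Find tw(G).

A width-3 tree decomposition is:
Bags: B1 = {2, 4, 6, 9}  B2 = {1, 4, 6, 9}  B3 = {2, 4, 8, 9}  B4 = {2, 3, 4, 8}  B5 = {2, 4, 5, 6}  B6 = {4, 6, 7, 9}  B7 = {4, 6, 9, 10}
Tree: B1–B2, B1–B3, B3–B4, B1–B5, B2–B6, B1–B7
Every bag has size at most 4, so the width is 4 − 1 = 3 and tw(G) ≤ 3. For the lower bound, the 4 vertices {2, 4, 8, 9} are pairwise adjacent, and any tree decomposition puts a clique entirely inside one bag — forcing width ≥ 3. Combining the bounds, tw(G) = 3.

3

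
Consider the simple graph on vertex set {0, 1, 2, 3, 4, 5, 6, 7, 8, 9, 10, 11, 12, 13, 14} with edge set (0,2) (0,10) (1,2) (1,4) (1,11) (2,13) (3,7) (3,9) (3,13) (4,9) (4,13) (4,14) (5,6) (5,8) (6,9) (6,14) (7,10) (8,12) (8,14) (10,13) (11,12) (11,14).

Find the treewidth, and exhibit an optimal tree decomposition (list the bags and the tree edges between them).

Every bag has size at most 4, so the width is 4 − 1 = 3 and tw(G) ≤ 3. For the lower bound: the 4 vertex sets {0,7,10}, {3}, {13}, {1,2,4,9} are disjoint, each induces a connected subgraph, and every pair is joined by at least one edge of G. Contracting each set to a single vertex therefore yields K_{4} as a minor, and since treewidth is minor-monotone, tw(G) ≥ tw(K_{4}) = 3. Therefore the treewidth is 3.

Treewidth 3.
Bags: B1 = {0, 3, 7, 10}  B2 = {0, 3, 10, 13}  B3 = {0, 2, 3, 13}  B4 = {2, 3, 9, 13}  B5 = {2, 4, 9, 13}  B6 = {1, 2, 4, 9}  B7 = {1, 4, 6, 9}  B8 = {1, 4, 6, 14}  B9 = {1, 6, 11, 14}  B10 = {5, 6, 11, 14}  B11 = {5, 8, 11, 14}  B12 = {5, 8, 11, 12}
Tree: B1–B2, B2–B3, B3–B4, B4–B5, B5–B6, B6–B7, B7–B8, B8–B9, B9–B10, B10–B11, B11–B12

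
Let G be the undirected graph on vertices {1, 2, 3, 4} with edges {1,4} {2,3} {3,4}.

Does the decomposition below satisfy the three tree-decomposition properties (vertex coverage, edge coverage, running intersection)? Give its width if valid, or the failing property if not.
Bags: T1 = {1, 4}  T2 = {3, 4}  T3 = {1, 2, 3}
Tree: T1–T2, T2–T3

A tree decomposition must satisfy three properties: every vertex lies in some bag; for every edge, both endpoints lie together in some bag; and for every vertex, the bags containing it form a connected subtree. Here bags containing vertex 1 are not connected in the tree, so the decomposition is invalid.

No — bags containing vertex 1 are not connected in the tree.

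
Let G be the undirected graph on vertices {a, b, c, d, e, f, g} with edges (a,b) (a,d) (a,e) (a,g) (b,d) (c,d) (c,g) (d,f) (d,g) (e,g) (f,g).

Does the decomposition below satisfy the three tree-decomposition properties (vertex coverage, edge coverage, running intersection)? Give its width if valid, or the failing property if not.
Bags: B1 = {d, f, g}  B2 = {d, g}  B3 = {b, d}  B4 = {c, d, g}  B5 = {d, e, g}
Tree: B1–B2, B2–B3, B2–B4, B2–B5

No — vertex a appears in no bag.

A tree decomposition must satisfy three properties: every vertex lies in some bag; for every edge, both endpoints lie together in some bag; and for every vertex, the bags containing it form a connected subtree. Here vertex a appears in no bag, so the decomposition is invalid.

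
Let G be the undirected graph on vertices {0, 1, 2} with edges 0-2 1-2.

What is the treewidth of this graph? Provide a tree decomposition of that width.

Every bag has size at most 2, so the width is 2 − 1 = 1 and tw(G) ≤ 1. Since G has at least one edge (e.g. 1–2), it is not an edgeless graph, so tw(G) ≥ 1. Hence tw(G) = 1 exactly.

Treewidth 1.
One optimal decomposition is:
Bags: B1 = {1, 2}  B2 = {0, 2}
Tree: B1–B2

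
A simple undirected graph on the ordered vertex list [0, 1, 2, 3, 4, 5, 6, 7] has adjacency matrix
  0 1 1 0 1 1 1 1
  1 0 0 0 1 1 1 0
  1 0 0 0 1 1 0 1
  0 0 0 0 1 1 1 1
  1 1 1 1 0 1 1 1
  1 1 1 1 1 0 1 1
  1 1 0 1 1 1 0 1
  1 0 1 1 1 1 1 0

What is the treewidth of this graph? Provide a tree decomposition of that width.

Treewidth 4.
One optimal decomposition is:
Bags: B1 = {0, 1, 4, 5, 6}  B2 = {0, 4, 5, 6, 7}  B3 = {0, 2, 4, 5, 7}  B4 = {3, 4, 5, 6, 7}
Tree: B1–B2, B2–B3, B2–B4

Every bag has size at most 5, so the width is 5 − 1 = 4 and tw(G) ≤ 4. For the lower bound, the 5 vertices {0, 2, 4, 5, 7} are pairwise adjacent, and any tree decomposition puts a clique entirely inside one bag — forcing width ≥ 4. Combining the bounds, tw(G) = 4.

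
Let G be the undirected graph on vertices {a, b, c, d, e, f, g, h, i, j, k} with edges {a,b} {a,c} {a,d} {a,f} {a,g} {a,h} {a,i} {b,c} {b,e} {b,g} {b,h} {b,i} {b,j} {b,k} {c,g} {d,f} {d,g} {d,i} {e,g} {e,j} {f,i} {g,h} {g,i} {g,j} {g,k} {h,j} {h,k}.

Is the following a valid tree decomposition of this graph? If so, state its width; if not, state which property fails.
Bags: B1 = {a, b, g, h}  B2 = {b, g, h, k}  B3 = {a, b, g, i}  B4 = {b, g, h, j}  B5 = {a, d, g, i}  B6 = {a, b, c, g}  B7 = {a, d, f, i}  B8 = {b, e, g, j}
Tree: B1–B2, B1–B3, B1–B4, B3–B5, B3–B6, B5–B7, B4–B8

Every vertex of G appears in some bag (union = {a, b, c, d, e, f, g, h, i, j, k}); every edge is covered by a bag; and for each vertex v the set of bags containing v is connected in the bag tree. The decomposition is therefore valid. The largest bag has 4 vertices, so the width is 3.

Yes; width 3.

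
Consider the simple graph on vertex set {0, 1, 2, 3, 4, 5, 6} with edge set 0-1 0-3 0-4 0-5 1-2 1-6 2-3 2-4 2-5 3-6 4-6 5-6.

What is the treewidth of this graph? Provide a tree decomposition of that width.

The largest bag has 4 vertices, giving width 3; this decomposition certifies tw(G) ≤ 3. For the lower bound: the 4 vertex sets {5,6}, {1,2}, {0}, {4} are disjoint, each induces a connected subgraph, and every pair is joined by at least one edge of G. Contracting each set to a single vertex therefore yields K_{4} as a minor, and since treewidth is minor-monotone, tw(G) ≥ tw(K_{4}) = 3. Combining the bounds, tw(G) = 3.

Treewidth 3.
One optimal decomposition is:
Bags: B1 = {0, 2, 5, 6}  B2 = {0, 1, 2, 6}  B3 = {0, 2, 4, 6}  B4 = {0, 2, 3, 6}
Tree: B1–B2, B2–B3, B3–B4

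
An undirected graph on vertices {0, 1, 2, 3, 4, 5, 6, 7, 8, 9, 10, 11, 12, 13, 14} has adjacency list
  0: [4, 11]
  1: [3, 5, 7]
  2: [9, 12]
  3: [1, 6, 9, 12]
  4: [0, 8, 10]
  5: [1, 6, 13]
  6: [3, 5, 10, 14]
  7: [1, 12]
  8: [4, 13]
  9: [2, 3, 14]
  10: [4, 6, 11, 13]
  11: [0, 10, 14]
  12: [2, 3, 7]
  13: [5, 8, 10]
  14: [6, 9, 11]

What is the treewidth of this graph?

3

A width-3 tree decomposition is:
Bags: B1 = {1, 2, 7, 12}  B2 = {1, 2, 3, 12}  B3 = {1, 2, 3, 9}  B4 = {1, 3, 5, 9}  B5 = {3, 5, 6, 9}  B6 = {5, 6, 9, 14}  B7 = {5, 6, 13, 14}  B8 = {6, 10, 13, 14}  B9 = {10, 11, 13, 14}  B10 = {8, 10, 11, 13}  B11 = {4, 8, 10, 11}  B12 = {0, 4, 8, 11}
Tree: B1–B2, B2–B3, B3–B4, B4–B5, B5–B6, B6–B7, B7–B8, B8–B9, B9–B10, B10–B11, B11–B12
Each bag holds 4 vertices, so the decomposition has width 3, which upper-bounds the treewidth. For the lower bound: the 4 vertex sets {2,7,12}, {1}, {3}, {5,6,9,14} are disjoint, each induces a connected subgraph, and every pair is joined by at least one edge of G. Contracting each set to a single vertex therefore yields K_{4} as a minor, and since treewidth is minor-monotone, tw(G) ≥ tw(K_{4}) = 3. Combining the bounds, tw(G) = 3.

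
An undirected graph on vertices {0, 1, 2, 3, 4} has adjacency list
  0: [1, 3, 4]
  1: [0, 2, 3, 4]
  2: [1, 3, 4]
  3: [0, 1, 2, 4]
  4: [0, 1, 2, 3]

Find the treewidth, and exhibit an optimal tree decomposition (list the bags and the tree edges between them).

The largest bag has 4 vertices, giving width 3; this decomposition certifies tw(G) ≤ 3. Conversely, {0, 1, 3, 4} is a clique of size 4, and the vertices of any clique must share a bag in every tree decomposition; so some bag has ≥ 4 vertices and tw(G) ≥ 3. Therefore the treewidth is 3.

Treewidth 3.
Bags: B1 = {0, 1, 3, 4}  B2 = {1, 2, 3, 4}
Tree: B1–B2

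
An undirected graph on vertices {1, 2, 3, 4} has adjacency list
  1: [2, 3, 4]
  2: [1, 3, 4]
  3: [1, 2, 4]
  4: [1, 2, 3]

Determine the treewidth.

3

A width-3 tree decomposition is:
Bags: B1 = {1, 2, 3, 4}
Tree: (single bag)
With just one bag of size 4, the width is 4 − 1 = 3, so tw(G) ≤ 3. On the other hand G contains the 4-clique {1, 2, 3, 4}. A clique must lie in a single bag of any decomposition, so no decomposition can have width below 3. Hence tw(G) = 3 exactly.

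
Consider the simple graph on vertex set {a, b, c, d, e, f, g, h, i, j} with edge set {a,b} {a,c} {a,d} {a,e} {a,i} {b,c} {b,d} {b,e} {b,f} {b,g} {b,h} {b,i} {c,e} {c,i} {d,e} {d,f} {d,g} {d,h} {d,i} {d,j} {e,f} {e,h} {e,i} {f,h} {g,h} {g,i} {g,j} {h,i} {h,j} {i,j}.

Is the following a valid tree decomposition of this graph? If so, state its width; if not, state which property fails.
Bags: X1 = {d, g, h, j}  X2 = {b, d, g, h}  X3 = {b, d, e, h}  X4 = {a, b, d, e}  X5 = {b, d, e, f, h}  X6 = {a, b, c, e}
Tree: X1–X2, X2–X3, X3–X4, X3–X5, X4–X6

A tree decomposition must satisfy three properties: every vertex lies in some bag; for every edge, both endpoints lie together in some bag; and for every vertex, the bags containing it form a connected subtree. Here vertex i appears in no bag, so the decomposition is invalid.

No — vertex i appears in no bag.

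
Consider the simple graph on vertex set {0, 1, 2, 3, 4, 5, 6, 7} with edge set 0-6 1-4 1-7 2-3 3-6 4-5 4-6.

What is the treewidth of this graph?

A width-1 tree decomposition is:
Bags: B1 = {4, 6}  B2 = {0, 6}  B3 = {3, 6}  B4 = {1, 4}  B5 = {4, 5}  B6 = {1, 7}  B7 = {2, 3}
Tree: B1–B2, B1–B3, B1–B4, B1–B5, B4–B6, B3–B7
Each bag holds 2 vertices, so the decomposition has width 1, which upper-bounds the treewidth. G has an edge, so its treewidth is at least 1. Therefore the treewidth is 1.

1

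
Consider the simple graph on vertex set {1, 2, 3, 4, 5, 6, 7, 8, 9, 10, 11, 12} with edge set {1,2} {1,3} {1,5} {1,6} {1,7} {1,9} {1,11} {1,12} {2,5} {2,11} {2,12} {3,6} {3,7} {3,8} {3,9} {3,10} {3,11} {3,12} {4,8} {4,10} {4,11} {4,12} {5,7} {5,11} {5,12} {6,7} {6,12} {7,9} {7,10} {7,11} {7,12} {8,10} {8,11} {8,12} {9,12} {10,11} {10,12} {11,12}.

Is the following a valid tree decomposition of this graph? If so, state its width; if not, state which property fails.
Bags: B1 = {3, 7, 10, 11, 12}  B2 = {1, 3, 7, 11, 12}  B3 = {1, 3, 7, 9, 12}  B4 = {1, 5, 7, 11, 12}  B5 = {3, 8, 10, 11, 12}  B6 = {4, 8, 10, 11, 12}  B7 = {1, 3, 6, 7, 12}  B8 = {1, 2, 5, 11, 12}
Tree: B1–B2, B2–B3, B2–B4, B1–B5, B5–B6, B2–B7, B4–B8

Yes; width 4.

Checking the three conditions: (i) the bags cover all of {1, 2, 3, 4, 5, 6, 7, 8, 9, 10, 11, 12}; (ii) for each edge, some bag contains both endpoints; (iii) the bags containing any fixed vertex form a subtree. All hold, so the decomposition is valid with width 5 − 1 = 4.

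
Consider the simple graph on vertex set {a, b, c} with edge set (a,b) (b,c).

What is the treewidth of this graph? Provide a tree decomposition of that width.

Each bag holds 2 vertices, so the decomposition has width 1, which upper-bounds the treewidth. Since G has at least one edge (e.g. a–b), it is not an edgeless graph, so tw(G) ≥ 1. Hence tw(G) = 1 exactly.

Treewidth 1.
One such decomposition:
Bags: B1 = {a, b}  B2 = {b, c}
Tree: B1–B2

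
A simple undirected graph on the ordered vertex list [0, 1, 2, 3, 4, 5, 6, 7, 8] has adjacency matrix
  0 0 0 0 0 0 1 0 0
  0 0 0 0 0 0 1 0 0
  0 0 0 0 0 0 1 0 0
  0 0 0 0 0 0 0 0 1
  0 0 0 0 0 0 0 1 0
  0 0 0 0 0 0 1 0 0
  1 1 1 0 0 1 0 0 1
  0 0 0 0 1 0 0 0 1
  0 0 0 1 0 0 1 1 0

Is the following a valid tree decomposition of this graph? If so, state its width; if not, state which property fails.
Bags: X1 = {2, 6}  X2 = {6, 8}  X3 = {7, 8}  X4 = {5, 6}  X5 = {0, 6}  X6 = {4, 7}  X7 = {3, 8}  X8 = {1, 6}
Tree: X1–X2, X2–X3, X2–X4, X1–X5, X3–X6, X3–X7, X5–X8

Every vertex of G appears in some bag (union = {0, 1, 2, 3, 4, 5, 6, 7, 8}); every edge is covered by a bag; and for each vertex v the set of bags containing v is connected in the bag tree. The decomposition is therefore valid. The largest bag has 2 vertices, so the width is 1.

Yes; width 1.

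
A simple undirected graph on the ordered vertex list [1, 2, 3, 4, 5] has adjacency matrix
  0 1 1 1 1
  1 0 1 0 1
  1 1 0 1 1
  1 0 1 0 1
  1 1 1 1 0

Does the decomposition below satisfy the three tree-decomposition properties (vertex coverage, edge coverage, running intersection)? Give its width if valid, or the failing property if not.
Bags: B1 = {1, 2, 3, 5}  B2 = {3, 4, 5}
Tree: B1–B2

A tree decomposition must satisfy three properties: every vertex lies in some bag; for every edge, both endpoints lie together in some bag; and for every vertex, the bags containing it form a connected subtree. Here edge (1,4) lies in no bag, so the decomposition is invalid.

No — edge (1,4) lies in no bag.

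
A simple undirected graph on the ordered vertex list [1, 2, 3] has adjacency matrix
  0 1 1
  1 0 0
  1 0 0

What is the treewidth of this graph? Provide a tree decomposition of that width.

The largest bag has 2 vertices, giving width 1; this decomposition certifies tw(G) ≤ 1. Since G has at least one edge (e.g. 1–3), it is not an edgeless graph, so tw(G) ≥ 1. Combining the bounds, tw(G) = 1.

Treewidth 1.
One such decomposition:
Bags: B1 = {1, 3}  B2 = {1, 2}
Tree: B1–B2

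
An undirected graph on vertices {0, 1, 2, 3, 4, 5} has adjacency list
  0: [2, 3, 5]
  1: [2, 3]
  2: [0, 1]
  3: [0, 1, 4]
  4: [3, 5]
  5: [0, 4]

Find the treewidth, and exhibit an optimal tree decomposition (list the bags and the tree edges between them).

Each bag holds 3 vertices, so the decomposition has width 2, which upper-bounds the treewidth. The edges 1–2–0–3–1 form a cycle, so G is not a tree and its treewidth is at least 2. Combining the bounds, tw(G) = 2.

Treewidth 2.
Bags: B1 = {1, 2, 3}  B2 = {0, 2, 3}  B3 = {0, 3, 4}  B4 = {0, 4, 5}
Tree: B1–B2, B2–B3, B3–B4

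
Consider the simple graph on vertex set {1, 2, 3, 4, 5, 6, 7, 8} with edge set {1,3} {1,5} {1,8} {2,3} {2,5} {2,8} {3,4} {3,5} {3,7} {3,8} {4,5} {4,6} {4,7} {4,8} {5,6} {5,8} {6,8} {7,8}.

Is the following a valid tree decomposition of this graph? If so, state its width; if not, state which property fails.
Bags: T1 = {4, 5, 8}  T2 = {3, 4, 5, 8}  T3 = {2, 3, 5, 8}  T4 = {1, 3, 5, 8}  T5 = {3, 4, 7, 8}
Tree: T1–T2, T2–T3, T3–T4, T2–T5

No — vertex 6 appears in no bag.

A tree decomposition must satisfy three properties: every vertex lies in some bag; for every edge, both endpoints lie together in some bag; and for every vertex, the bags containing it form a connected subtree. Here vertex 6 appears in no bag, so the decomposition is invalid.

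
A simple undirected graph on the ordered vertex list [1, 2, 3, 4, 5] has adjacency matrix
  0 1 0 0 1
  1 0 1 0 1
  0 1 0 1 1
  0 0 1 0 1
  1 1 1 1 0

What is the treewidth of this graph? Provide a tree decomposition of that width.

Treewidth 2.
Bags: B1 = {2, 3, 5}  B2 = {3, 4, 5}  B3 = {1, 2, 5}
Tree: B1–B2, B1–B3

The largest bag has 3 vertices, giving width 2; this decomposition certifies tw(G) ≤ 2. Conversely, {1, 2, 5} is a clique of size 3, and the vertices of any clique must share a bag in every tree decomposition; so some bag has ≥ 3 vertices and tw(G) ≥ 2. The upper and lower bounds meet at 2, so that is the treewidth.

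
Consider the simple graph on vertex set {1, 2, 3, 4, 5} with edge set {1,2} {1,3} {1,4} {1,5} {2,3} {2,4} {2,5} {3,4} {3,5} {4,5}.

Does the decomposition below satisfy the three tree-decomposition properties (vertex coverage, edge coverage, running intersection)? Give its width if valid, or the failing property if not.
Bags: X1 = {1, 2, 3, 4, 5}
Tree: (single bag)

Yes; width 4.

Every vertex of G appears in some bag (union = {1, 2, 3, 4, 5}); every edge is covered by a bag; and for each vertex v the set of bags containing v is connected in the bag tree. The decomposition is therefore valid. The largest bag has 5 vertices, so the width is 4.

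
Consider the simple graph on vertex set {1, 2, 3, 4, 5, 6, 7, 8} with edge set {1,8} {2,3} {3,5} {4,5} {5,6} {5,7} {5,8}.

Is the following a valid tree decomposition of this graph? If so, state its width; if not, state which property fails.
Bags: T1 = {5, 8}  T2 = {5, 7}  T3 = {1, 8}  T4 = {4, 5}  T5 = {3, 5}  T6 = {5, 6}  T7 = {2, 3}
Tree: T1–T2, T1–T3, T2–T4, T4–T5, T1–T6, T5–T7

Vertex coverage: the bags together contain {1, 2, 3, 4, 5, 6, 7, 8}, the full vertex set. Edge coverage: each edge of G has both endpoints in at least one bag. Running intersection: for every vertex, the bags containing it form a connected subtree. All three properties hold, so this is a valid tree decomposition of width max|bag| − 1 = 1, and hence tw(G) ≤ 1.

Yes; width 1.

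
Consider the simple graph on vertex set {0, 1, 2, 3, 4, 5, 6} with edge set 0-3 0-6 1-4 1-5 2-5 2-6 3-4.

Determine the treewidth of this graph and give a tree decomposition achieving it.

Treewidth 2.
Bags: B1 = {0, 2, 6}  B2 = {0, 2, 3}  B3 = {2, 3, 4}  B4 = {1, 2, 4}  B5 = {1, 2, 5}
Tree: B1–B2, B2–B3, B3–B4, B4–B5

Each bag holds 3 vertices, so the decomposition has width 2, which upper-bounds the treewidth. Since 2–6–0–3–4–1–5–2 is a cycle in G, G is not acyclic. Forests are exactly the graphs of treewidth ≤ 1, so tw(G) ≥ 2. Hence tw(G) = 2 exactly.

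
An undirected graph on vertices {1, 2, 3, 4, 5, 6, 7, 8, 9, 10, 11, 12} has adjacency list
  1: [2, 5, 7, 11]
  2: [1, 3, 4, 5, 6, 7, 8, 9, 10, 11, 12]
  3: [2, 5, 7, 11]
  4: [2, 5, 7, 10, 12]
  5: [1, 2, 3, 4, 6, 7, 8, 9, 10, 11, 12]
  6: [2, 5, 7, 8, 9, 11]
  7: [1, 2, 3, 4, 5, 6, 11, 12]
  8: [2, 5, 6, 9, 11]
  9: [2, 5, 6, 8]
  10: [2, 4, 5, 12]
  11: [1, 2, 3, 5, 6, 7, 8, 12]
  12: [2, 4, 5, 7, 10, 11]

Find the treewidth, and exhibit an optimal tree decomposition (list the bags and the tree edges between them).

Treewidth 4.
One optimal decomposition is:
Bags: B1 = {2, 5, 6, 7, 11}  B2 = {2, 5, 6, 8, 11}  B3 = {2, 5, 7, 11, 12}  B4 = {1, 2, 5, 7, 11}  B5 = {2, 4, 5, 7, 12}  B6 = {2, 5, 6, 8, 9}  B7 = {2, 4, 5, 10, 12}  B8 = {2, 3, 5, 7, 11}
Tree: B1–B2, B1–B3, B1–B4, B3–B5, B2–B6, B5–B7, B1–B8

Every bag has size at most 5, so the width is 5 − 1 = 4 and tw(G) ≤ 4. Conversely, {2, 5, 6, 8, 9} is a clique of size 5, and the vertices of any clique must share a bag in every tree decomposition; so some bag has ≥ 5 vertices and tw(G) ≥ 4. Hence tw(G) = 4 exactly.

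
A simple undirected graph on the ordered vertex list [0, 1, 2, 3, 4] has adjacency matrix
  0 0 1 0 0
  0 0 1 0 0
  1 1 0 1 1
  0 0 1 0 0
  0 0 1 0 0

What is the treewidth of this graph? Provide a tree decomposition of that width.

Treewidth 1.
One optimal decomposition is:
Bags: B1 = {2, 4}  B2 = {1, 2}  B3 = {2, 3}  B4 = {0, 2}
Tree: B1–B2, B2–B3, B3–B4

Each bag holds 2 vertices, so the decomposition has width 1, which upper-bounds the treewidth. Since G has at least one edge (e.g. 2–4), it is not an edgeless graph, so tw(G) ≥ 1. Hence tw(G) = 1 exactly.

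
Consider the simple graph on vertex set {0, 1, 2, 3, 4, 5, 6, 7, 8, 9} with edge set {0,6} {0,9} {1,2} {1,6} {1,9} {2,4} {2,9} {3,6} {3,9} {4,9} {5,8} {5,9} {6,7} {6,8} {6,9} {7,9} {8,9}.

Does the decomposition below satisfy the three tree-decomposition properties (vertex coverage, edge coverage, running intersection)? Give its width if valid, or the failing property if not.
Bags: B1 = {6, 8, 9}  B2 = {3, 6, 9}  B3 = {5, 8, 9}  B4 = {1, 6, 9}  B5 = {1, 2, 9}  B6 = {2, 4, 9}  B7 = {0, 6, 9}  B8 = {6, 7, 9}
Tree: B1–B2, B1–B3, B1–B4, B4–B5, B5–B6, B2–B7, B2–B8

Yes; width 2.

Vertex coverage: the bags together contain {0, 1, 2, 3, 4, 5, 6, 7, 8, 9}, the full vertex set. Edge coverage: each edge of G has both endpoints in at least one bag. Running intersection: for every vertex, the bags containing it form a connected subtree. All three properties hold, so this is a valid tree decomposition of width max|bag| − 1 = 2, and hence tw(G) ≤ 2.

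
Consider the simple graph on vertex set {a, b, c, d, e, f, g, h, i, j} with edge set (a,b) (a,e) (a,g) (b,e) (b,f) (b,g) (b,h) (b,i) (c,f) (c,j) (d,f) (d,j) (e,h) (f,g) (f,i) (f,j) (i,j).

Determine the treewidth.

A width-2 tree decomposition is:
Bags: B1 = {f, i, j}  B2 = {b, f, i}  B3 = {b, f, g}  B4 = {a, b, g}  B5 = {a, b, e}  B6 = {c, f, j}  B7 = {b, e, h}  B8 = {d, f, j}
Tree: B1–B2, B2–B3, B3–B4, B4–B5, B1–B6, B5–B7, B6–B8
Each bag holds 3 vertices, so the decomposition has width 2, which upper-bounds the treewidth. On the other hand G contains the 3-clique {a, b, g}. A clique must lie in a single bag of any decomposition, so no decomposition can have width below 2. The upper and lower bounds meet at 2, so that is the treewidth.

2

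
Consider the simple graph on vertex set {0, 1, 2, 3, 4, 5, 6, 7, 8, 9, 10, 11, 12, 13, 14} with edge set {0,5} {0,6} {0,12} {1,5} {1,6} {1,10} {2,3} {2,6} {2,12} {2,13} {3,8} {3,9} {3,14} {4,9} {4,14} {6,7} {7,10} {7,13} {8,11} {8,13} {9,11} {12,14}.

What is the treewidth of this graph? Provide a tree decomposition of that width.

Treewidth 3.
One such decomposition:
Bags: B1 = {4, 8, 9, 11}  B2 = {3, 4, 8, 9}  B3 = {3, 4, 8, 14}  B4 = {3, 8, 13, 14}  B5 = {2, 3, 13, 14}  B6 = {2, 12, 13, 14}  B7 = {2, 7, 12, 13}  B8 = {2, 6, 7, 12}  B9 = {0, 6, 7, 12}  B10 = {0, 6, 7, 10}  B11 = {0, 1, 6, 10}  B12 = {0, 1, 5, 10}
Tree: B1–B2, B2–B3, B3–B4, B4–B5, B5–B6, B6–B7, B7–B8, B8–B9, B9–B10, B10–B11, B11–B12

Each bag holds 4 vertices, so the decomposition has width 3, which upper-bounds the treewidth. For the lower bound: the 4 vertex sets {4,9,11}, {8}, {3}, {2,12,13,14} are disjoint, each induces a connected subgraph, and every pair is joined by at least one edge of G. Contracting each set to a single vertex therefore yields K_{4} as a minor, and since treewidth is minor-monotone, tw(G) ≥ tw(K_{4}) = 3. The upper and lower bounds meet at 3, so that is the treewidth.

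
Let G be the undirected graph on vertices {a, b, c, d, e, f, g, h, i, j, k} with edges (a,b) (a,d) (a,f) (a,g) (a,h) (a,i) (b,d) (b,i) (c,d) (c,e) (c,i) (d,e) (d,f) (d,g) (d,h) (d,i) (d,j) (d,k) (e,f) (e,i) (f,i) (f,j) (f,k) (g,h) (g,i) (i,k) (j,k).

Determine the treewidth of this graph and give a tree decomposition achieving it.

Treewidth 3.
One such decomposition:
Bags: B1 = {d, f, i, k}  B2 = {a, d, f, i}  B3 = {a, d, g, i}  B4 = {a, b, d, i}  B5 = {a, d, g, h}  B6 = {d, f, j, k}  B7 = {d, e, f, i}  B8 = {c, d, e, i}
Tree: B1–B2, B2–B3, B3–B4, B3–B5, B1–B6, B2–B7, B7–B8

The largest bag has 4 vertices, giving width 3; this decomposition certifies tw(G) ≤ 3. Conversely, {d, f, j, k} is a clique of size 4, and the vertices of any clique must share a bag in every tree decomposition; so some bag has ≥ 4 vertices and tw(G) ≥ 3. Therefore the treewidth is 3.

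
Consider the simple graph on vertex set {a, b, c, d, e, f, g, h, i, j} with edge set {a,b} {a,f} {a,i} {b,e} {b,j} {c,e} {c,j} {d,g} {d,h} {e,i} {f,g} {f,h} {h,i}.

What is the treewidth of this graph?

A width-2 tree decomposition is:
Bags: B1 = {d, g, h}  B2 = {f, g, h}  B3 = {f, h, i}  B4 = {a, f, i}  B5 = {a, e, i}  B6 = {a, b, e}  B7 = {b, c, e}  B8 = {b, c, j}
Tree: B1–B2, B2–B3, B3–B4, B4–B5, B5–B6, B6–B7, B7–B8
The largest bag has 3 vertices, giving width 2; this decomposition certifies tw(G) ≤ 2. For the lower bound, G contains the cycle d–g–f–h–d, so G is not a forest; only forests have treewidth ≤ 1, hence tw(G) ≥ 2. Therefore the treewidth is 2.

2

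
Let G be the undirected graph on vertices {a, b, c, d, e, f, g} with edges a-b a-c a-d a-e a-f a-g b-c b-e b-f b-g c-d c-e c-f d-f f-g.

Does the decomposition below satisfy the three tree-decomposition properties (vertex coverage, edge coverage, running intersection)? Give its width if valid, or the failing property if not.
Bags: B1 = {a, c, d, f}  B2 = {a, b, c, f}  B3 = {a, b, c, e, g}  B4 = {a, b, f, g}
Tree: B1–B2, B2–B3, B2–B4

No — bags containing vertex g are not connected in the tree.

A tree decomposition must satisfy three properties: every vertex lies in some bag; for every edge, both endpoints lie together in some bag; and for every vertex, the bags containing it form a connected subtree. Here bags containing vertex g are not connected in the tree, so the decomposition is invalid.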